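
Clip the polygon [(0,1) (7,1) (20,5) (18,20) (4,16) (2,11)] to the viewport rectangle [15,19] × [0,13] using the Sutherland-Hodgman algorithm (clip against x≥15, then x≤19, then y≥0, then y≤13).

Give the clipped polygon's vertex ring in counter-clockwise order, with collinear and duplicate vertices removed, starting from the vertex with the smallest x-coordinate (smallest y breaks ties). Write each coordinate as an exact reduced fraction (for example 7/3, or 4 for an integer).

1. After x ≥ 15: [(15,45/13) (20,5) (18,20) (15,134/7)]
2. After x ≤ 19: [(15,45/13) (19,61/13) (19,25/2) (18,20) (15,134/7)]
3. After y ≥ 0: [(15,45/13) (19,61/13) (19,25/2) (18,20) (15,134/7)]
4. After y ≤ 13: [(15,13) (15,45/13) (19,61/13) (19,25/2) (284/15,13)]
5. Canonical ring: [(15,45/13) (19,61/13) (19,25/2) (284/15,13) (15,13)]

Clipped polygon: [(15,45/13) (19,61/13) (19,25/2) (284/15,13) (15,13)]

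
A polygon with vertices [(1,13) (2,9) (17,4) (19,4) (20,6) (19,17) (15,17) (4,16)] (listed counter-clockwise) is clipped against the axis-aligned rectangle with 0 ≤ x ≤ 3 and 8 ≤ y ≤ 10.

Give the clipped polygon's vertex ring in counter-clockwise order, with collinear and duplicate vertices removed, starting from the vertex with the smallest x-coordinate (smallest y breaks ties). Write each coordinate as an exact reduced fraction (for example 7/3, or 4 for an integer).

Clipped polygon: [(7/4,10) (2,9) (3,26/3) (3,10)]

1. After x ≥ 0: [(1,13) (2,9) (17,4) (19,4) (20,6) (19,17) (15,17) (4,16)]
2. After x ≤ 3: [(3,15) (1,13) (2,9) (3,26/3)]
3. After y ≥ 8: [(3,15) (1,13) (2,9) (3,26/3)]
4. After y ≤ 10: [(3,10) (7/4,10) (2,9) (3,26/3)]
5. Canonical ring: [(7/4,10) (2,9) (3,26/3) (3,10)]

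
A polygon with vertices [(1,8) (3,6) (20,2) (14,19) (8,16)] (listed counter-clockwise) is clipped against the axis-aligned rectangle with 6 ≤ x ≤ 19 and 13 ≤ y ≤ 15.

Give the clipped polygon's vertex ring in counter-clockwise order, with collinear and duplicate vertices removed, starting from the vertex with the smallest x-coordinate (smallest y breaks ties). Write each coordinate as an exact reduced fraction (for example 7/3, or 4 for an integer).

Clipped polygon: [(6,13) (274/17,13) (262/17,15) (57/8,15) (6,96/7)]

1. After x ≥ 6: [(6,96/7) (6,90/17) (20,2) (14,19) (8,16)]
2. After x ≤ 19: [(6,96/7) (6,90/17) (19,38/17) (19,29/6) (14,19) (8,16)]
3. After y ≥ 13: [(6,96/7) (6,13) (274/17,13) (14,19) (8,16)]
4. After y ≤ 15: [(57/8,15) (6,96/7) (6,13) (274/17,13) (262/17,15)]
5. Canonical ring: [(6,13) (274/17,13) (262/17,15) (57/8,15) (6,96/7)]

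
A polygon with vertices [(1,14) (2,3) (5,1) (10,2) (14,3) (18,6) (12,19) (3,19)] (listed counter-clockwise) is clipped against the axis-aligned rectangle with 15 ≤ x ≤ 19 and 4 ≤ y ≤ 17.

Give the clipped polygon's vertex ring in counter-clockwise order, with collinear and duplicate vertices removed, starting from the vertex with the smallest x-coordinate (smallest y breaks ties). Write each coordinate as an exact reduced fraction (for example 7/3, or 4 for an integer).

Clipped polygon: [(15,4) (46/3,4) (18,6) (15,25/2)]

1. After x ≥ 15: [(15,15/4) (18,6) (15,25/2)]
2. After x ≤ 19: [(15,15/4) (18,6) (15,25/2)]
3. After y ≥ 4: [(15,4) (46/3,4) (18,6) (15,25/2)]
4. After y ≤ 17: [(15,4) (46/3,4) (18,6) (15,25/2)]
5. Canonical ring: [(15,4) (46/3,4) (18,6) (15,25/2)]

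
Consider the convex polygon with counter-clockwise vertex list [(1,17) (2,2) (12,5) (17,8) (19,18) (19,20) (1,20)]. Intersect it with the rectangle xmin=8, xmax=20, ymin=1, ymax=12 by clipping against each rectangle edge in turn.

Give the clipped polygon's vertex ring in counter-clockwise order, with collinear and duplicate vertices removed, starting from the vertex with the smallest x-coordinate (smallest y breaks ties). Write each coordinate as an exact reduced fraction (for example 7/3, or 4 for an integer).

Clipped polygon: [(8,19/5) (12,5) (17,8) (89/5,12) (8,12)]

1. After x ≥ 8: [(8,19/5) (12,5) (17,8) (19,18) (19,20) (8,20)]
2. After x ≤ 20: [(8,19/5) (12,5) (17,8) (19,18) (19,20) (8,20)]
3. After y ≥ 1: [(8,19/5) (12,5) (17,8) (19,18) (19,20) (8,20)]
4. After y ≤ 12: [(8,12) (8,19/5) (12,5) (17,8) (89/5,12)]
5. Canonical ring: [(8,19/5) (12,5) (17,8) (89/5,12) (8,12)]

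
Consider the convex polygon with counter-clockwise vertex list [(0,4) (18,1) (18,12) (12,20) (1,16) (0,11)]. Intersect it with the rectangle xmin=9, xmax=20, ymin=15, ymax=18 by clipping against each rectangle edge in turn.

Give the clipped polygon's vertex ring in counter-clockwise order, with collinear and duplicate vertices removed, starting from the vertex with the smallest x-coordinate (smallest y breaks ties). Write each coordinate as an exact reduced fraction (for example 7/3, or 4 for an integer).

1. After x ≥ 9: [(9,5/2) (18,1) (18,12) (12,20) (9,208/11)]
2. After x ≤ 20: [(9,5/2) (18,1) (18,12) (12,20) (9,208/11)]
3. After y ≥ 15: [(9,15) (63/4,15) (12,20) (9,208/11)]
4. After y ≤ 18: [(9,18) (9,15) (63/4,15) (27/2,18)]
5. Canonical ring: [(9,15) (63/4,15) (27/2,18) (9,18)]

Clipped polygon: [(9,15) (63/4,15) (27/2,18) (9,18)]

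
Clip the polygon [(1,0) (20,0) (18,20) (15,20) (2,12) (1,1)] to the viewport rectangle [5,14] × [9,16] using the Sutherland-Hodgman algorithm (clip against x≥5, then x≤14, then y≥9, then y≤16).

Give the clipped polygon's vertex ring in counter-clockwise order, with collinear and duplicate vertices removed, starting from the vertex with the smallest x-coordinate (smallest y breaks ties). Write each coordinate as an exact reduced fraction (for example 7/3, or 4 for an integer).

Clipped polygon: [(5,9) (14,9) (14,16) (17/2,16) (5,180/13)]

1. After x ≥ 5: [(5,0) (20,0) (18,20) (15,20) (5,180/13)]
2. After x ≤ 14: [(5,0) (14,0) (14,252/13) (5,180/13)]
3. After y ≥ 9: [(5,9) (14,9) (14,252/13) (5,180/13)]
4. After y ≤ 16: [(5,9) (14,9) (14,16) (17/2,16) (5,180/13)]
5. Canonical ring: [(5,9) (14,9) (14,16) (17/2,16) (5,180/13)]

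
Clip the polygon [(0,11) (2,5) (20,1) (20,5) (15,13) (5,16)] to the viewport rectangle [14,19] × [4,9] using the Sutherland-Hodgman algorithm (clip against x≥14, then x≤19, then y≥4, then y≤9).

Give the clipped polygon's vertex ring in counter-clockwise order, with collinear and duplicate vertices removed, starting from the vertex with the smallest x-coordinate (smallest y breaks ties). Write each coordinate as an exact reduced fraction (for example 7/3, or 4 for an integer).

Clipped polygon: [(14,4) (19,4) (19,33/5) (35/2,9) (14,9)]

1. After x ≥ 14: [(14,7/3) (20,1) (20,5) (15,13) (14,133/10)]
2. After x ≤ 19: [(14,7/3) (19,11/9) (19,33/5) (15,13) (14,133/10)]
3. After y ≥ 4: [(14,4) (19,4) (19,33/5) (15,13) (14,133/10)]
4. After y ≤ 9: [(14,9) (14,4) (19,4) (19,33/5) (35/2,9)]
5. Canonical ring: [(14,4) (19,4) (19,33/5) (35/2,9) (14,9)]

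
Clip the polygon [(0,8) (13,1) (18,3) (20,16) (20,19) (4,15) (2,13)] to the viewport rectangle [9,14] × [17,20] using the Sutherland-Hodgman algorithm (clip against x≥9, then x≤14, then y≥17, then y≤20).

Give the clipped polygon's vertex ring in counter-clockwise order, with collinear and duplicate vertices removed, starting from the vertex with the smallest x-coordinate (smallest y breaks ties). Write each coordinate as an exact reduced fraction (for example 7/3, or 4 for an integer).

1. After x ≥ 9: [(9,41/13) (13,1) (18,3) (20,16) (20,19) (9,65/4)]
2. After x ≤ 14: [(9,41/13) (13,1) (14,7/5) (14,35/2) (9,65/4)]
3. After y ≥ 17: [(14,17) (14,35/2) (12,17)]
4. After y ≤ 20: [(14,17) (14,35/2) (12,17)]
5. Canonical ring: [(12,17) (14,17) (14,35/2)]

Clipped polygon: [(12,17) (14,17) (14,35/2)]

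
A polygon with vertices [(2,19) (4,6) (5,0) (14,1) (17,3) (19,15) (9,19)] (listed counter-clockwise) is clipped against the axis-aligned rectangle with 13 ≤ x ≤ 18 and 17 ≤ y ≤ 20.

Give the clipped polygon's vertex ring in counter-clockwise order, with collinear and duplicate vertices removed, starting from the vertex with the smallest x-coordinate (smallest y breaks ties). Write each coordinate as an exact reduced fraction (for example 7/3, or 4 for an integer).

Clipped polygon: [(13,17) (14,17) (13,87/5)]

1. After x ≥ 13: [(13,8/9) (14,1) (17,3) (19,15) (13,87/5)]
2. After x ≤ 18: [(13,8/9) (14,1) (17,3) (18,9) (18,77/5) (13,87/5)]
3. After y ≥ 17: [(13,17) (14,17) (13,87/5)]
4. After y ≤ 20: [(13,17) (14,17) (13,87/5)]
5. Canonical ring: [(13,17) (14,17) (13,87/5)]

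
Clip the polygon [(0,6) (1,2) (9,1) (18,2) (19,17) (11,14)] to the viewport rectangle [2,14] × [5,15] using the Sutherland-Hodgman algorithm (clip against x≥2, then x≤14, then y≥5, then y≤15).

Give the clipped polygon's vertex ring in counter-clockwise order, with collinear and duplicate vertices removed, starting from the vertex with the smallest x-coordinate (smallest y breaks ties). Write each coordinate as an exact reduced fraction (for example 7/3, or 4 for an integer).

1. After x ≥ 2: [(2,82/11) (2,15/8) (9,1) (18,2) (19,17) (11,14)]
2. After x ≤ 14: [(2,82/11) (2,15/8) (9,1) (14,14/9) (14,121/8) (11,14)]
3. After y ≥ 5: [(2,82/11) (2,5) (14,5) (14,121/8) (11,14)]
4. After y ≤ 15: [(2,82/11) (2,5) (14,5) (14,15) (41/3,15) (11,14)]
5. Canonical ring: [(2,5) (14,5) (14,15) (41/3,15) (11,14) (2,82/11)]

Clipped polygon: [(2,5) (14,5) (14,15) (41/3,15) (11,14) (2,82/11)]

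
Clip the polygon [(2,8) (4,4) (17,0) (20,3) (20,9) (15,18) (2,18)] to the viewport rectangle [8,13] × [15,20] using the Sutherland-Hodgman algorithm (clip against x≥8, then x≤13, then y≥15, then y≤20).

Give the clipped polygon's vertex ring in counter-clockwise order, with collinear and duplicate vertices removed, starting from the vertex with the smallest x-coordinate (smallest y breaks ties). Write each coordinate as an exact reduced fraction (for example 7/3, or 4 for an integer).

Clipped polygon: [(8,15) (13,15) (13,18) (8,18)]

1. After x ≥ 8: [(8,36/13) (17,0) (20,3) (20,9) (15,18) (8,18)]
2. After x ≤ 13: [(8,36/13) (13,16/13) (13,18) (8,18)]
3. After y ≥ 15: [(8,15) (13,15) (13,18) (8,18)]
4. After y ≤ 20: [(8,15) (13,15) (13,18) (8,18)]
5. Canonical ring: [(8,15) (13,15) (13,18) (8,18)]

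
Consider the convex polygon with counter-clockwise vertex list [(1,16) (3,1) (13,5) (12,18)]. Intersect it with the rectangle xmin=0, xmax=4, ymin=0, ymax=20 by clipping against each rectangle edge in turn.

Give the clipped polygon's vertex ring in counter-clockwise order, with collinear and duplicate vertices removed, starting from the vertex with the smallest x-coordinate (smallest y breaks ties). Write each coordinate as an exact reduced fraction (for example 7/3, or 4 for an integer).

Clipped polygon: [(1,16) (3,1) (4,7/5) (4,182/11)]

1. After x ≥ 0: [(1,16) (3,1) (13,5) (12,18)]
2. After x ≤ 4: [(4,182/11) (1,16) (3,1) (4,7/5)]
3. After y ≥ 0: [(4,182/11) (1,16) (3,1) (4,7/5)]
4. After y ≤ 20: [(4,182/11) (1,16) (3,1) (4,7/5)]
5. Canonical ring: [(1,16) (3,1) (4,7/5) (4,182/11)]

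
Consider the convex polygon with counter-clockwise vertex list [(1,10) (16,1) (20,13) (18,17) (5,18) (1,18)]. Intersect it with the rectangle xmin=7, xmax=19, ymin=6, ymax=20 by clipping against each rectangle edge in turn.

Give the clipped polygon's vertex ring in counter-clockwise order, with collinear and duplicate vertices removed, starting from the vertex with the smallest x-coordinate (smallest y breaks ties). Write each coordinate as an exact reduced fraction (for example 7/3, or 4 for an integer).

Clipped polygon: [(7,32/5) (23/3,6) (53/3,6) (19,10) (19,15) (18,17) (7,232/13)]

1. After x ≥ 7: [(7,32/5) (16,1) (20,13) (18,17) (7,232/13)]
2. After x ≤ 19: [(7,32/5) (16,1) (19,10) (19,15) (18,17) (7,232/13)]
3. After y ≥ 6: [(7,32/5) (23/3,6) (53/3,6) (19,10) (19,15) (18,17) (7,232/13)]
4. After y ≤ 20: [(7,32/5) (23/3,6) (53/3,6) (19,10) (19,15) (18,17) (7,232/13)]
5. Canonical ring: [(7,32/5) (23/3,6) (53/3,6) (19,10) (19,15) (18,17) (7,232/13)]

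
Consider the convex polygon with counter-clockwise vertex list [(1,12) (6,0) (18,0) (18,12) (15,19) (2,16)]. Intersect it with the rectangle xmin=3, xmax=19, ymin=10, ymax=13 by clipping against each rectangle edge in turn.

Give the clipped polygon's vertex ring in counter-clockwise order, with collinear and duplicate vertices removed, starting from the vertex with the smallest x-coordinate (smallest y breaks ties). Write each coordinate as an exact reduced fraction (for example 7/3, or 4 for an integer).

1. After x ≥ 3: [(3,36/5) (6,0) (18,0) (18,12) (15,19) (3,211/13)]
2. After x ≤ 19: [(3,36/5) (6,0) (18,0) (18,12) (15,19) (3,211/13)]
3. After y ≥ 10: [(3,10) (18,10) (18,12) (15,19) (3,211/13)]
4. After y ≤ 13: [(3,13) (3,10) (18,10) (18,12) (123/7,13)]
5. Canonical ring: [(3,10) (18,10) (18,12) (123/7,13) (3,13)]

Clipped polygon: [(3,10) (18,10) (18,12) (123/7,13) (3,13)]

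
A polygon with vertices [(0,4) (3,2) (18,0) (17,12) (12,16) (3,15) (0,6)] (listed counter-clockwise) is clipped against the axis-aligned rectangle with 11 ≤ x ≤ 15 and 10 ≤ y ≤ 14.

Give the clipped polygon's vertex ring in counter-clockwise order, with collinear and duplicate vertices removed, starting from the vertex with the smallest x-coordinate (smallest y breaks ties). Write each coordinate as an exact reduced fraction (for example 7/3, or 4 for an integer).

Clipped polygon: [(11,10) (15,10) (15,68/5) (29/2,14) (11,14)]

1. After x ≥ 11: [(11,14/15) (18,0) (17,12) (12,16) (11,143/9)]
2. After x ≤ 15: [(11,14/15) (15,2/5) (15,68/5) (12,16) (11,143/9)]
3. After y ≥ 10: [(11,10) (15,10) (15,68/5) (12,16) (11,143/9)]
4. After y ≤ 14: [(11,14) (11,10) (15,10) (15,68/5) (29/2,14)]
5. Canonical ring: [(11,10) (15,10) (15,68/5) (29/2,14) (11,14)]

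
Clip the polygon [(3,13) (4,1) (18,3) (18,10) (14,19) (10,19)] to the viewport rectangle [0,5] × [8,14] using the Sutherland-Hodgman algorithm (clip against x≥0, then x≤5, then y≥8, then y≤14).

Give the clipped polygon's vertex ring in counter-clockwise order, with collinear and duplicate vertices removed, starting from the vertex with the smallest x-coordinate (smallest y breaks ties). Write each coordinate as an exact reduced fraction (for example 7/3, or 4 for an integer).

1. After x ≥ 0: [(3,13) (4,1) (18,3) (18,10) (14,19) (10,19)]
2. After x ≤ 5: [(5,103/7) (3,13) (4,1) (5,8/7)]
3. After y ≥ 8: [(5,8) (5,103/7) (3,13) (41/12,8)]
4. After y ≤ 14: [(5,8) (5,14) (25/6,14) (3,13) (41/12,8)]
5. Canonical ring: [(3,13) (41/12,8) (5,8) (5,14) (25/6,14)]

Clipped polygon: [(3,13) (41/12,8) (5,8) (5,14) (25/6,14)]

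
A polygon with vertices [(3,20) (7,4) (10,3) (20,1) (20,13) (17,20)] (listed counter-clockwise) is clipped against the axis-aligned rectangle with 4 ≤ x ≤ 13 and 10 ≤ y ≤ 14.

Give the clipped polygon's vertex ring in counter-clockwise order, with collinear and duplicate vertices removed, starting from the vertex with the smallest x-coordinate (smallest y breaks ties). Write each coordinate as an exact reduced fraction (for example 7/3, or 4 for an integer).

1. After x ≥ 4: [(4,20) (4,16) (7,4) (10,3) (20,1) (20,13) (17,20)]
2. After x ≤ 13: [(13,20) (4,20) (4,16) (7,4) (10,3) (13,12/5)]
3. After y ≥ 10: [(13,10) (13,20) (4,20) (4,16) (11/2,10)]
4. After y ≤ 14: [(13,10) (13,14) (9/2,14) (11/2,10)]
5. Canonical ring: [(9/2,14) (11/2,10) (13,10) (13,14)]

Clipped polygon: [(9/2,14) (11/2,10) (13,10) (13,14)]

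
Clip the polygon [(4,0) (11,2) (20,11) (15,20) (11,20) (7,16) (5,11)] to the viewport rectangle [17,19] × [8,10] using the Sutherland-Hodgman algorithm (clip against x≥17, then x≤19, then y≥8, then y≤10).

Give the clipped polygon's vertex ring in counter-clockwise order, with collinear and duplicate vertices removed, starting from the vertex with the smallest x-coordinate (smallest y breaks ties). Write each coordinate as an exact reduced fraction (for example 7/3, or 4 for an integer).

1. After x ≥ 17: [(17,8) (20,11) (17,82/5)]
2. After x ≤ 19: [(17,8) (19,10) (19,64/5) (17,82/5)]
3. After y ≥ 8: [(17,8) (19,10) (19,64/5) (17,82/5)]
4. After y ≤ 10: [(17,10) (17,8) (19,10) (19,10)]
5. Canonical ring: [(17,8) (19,10) (17,10)]

Clipped polygon: [(17,8) (19,10) (17,10)]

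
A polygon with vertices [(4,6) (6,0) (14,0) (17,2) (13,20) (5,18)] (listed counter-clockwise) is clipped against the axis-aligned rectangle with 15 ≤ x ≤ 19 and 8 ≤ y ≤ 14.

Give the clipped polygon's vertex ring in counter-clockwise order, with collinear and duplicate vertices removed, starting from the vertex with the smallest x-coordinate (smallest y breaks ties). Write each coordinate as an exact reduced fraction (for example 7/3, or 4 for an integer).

1. After x ≥ 15: [(15,2/3) (17,2) (15,11)]
2. After x ≤ 19: [(15,2/3) (17,2) (15,11)]
3. After y ≥ 8: [(15,8) (47/3,8) (15,11)]
4. After y ≤ 14: [(15,8) (47/3,8) (15,11)]
5. Canonical ring: [(15,8) (47/3,8) (15,11)]

Clipped polygon: [(15,8) (47/3,8) (15,11)]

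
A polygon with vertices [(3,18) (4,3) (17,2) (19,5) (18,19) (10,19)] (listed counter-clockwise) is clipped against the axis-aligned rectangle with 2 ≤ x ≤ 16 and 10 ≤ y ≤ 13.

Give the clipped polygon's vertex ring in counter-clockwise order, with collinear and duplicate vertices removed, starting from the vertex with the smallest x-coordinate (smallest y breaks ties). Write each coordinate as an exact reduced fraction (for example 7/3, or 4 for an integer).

1. After x ≥ 2: [(3,18) (4,3) (17,2) (19,5) (18,19) (10,19)]
2. After x ≤ 16: [(3,18) (4,3) (16,27/13) (16,19) (10,19)]
3. After y ≥ 10: [(3,18) (53/15,10) (16,10) (16,19) (10,19)]
4. After y ≤ 13: [(10/3,13) (53/15,10) (16,10) (16,13)]
5. Canonical ring: [(10/3,13) (53/15,10) (16,10) (16,13)]

Clipped polygon: [(10/3,13) (53/15,10) (16,10) (16,13)]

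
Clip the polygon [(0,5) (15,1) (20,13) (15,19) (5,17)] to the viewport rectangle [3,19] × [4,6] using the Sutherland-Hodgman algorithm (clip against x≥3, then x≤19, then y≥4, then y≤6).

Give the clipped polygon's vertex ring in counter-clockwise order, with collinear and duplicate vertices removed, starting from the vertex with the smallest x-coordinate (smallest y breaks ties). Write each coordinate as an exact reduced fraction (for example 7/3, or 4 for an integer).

1. After x ≥ 3: [(3,61/5) (3,21/5) (15,1) (20,13) (15,19) (5,17)]
2. After x ≤ 19: [(3,61/5) (3,21/5) (15,1) (19,53/5) (19,71/5) (15,19) (5,17)]
3. After y ≥ 4: [(3,61/5) (3,21/5) (15/4,4) (65/4,4) (19,53/5) (19,71/5) (15,19) (5,17)]
4. After y ≤ 6: [(3,6) (3,21/5) (15/4,4) (65/4,4) (205/12,6)]
5. Canonical ring: [(3,21/5) (15/4,4) (65/4,4) (205/12,6) (3,6)]

Clipped polygon: [(3,21/5) (15/4,4) (65/4,4) (205/12,6) (3,6)]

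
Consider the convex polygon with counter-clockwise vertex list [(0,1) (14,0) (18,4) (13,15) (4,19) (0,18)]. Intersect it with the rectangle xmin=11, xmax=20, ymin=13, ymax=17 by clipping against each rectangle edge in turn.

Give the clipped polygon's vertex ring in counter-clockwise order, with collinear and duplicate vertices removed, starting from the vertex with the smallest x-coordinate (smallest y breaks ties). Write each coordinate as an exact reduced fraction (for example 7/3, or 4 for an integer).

Clipped polygon: [(11,13) (153/11,13) (13,15) (11,143/9)]

1. After x ≥ 11: [(11,3/14) (14,0) (18,4) (13,15) (11,143/9)]
2. After x ≤ 20: [(11,3/14) (14,0) (18,4) (13,15) (11,143/9)]
3. After y ≥ 13: [(11,13) (153/11,13) (13,15) (11,143/9)]
4. After y ≤ 17: [(11,13) (153/11,13) (13,15) (11,143/9)]
5. Canonical ring: [(11,13) (153/11,13) (13,15) (11,143/9)]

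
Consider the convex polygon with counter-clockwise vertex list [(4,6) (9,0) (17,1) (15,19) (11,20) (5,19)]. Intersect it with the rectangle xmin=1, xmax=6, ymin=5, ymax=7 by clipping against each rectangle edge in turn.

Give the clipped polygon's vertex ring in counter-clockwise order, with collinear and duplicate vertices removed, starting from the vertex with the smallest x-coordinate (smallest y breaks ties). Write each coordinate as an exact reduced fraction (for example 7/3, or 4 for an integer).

Clipped polygon: [(4,6) (29/6,5) (6,5) (6,7) (53/13,7)]

1. After x ≥ 1: [(4,6) (9,0) (17,1) (15,19) (11,20) (5,19)]
2. After x ≤ 6: [(4,6) (6,18/5) (6,115/6) (5,19)]
3. After y ≥ 5: [(4,6) (29/6,5) (6,5) (6,115/6) (5,19)]
4. After y ≤ 7: [(53/13,7) (4,6) (29/6,5) (6,5) (6,7)]
5. Canonical ring: [(4,6) (29/6,5) (6,5) (6,7) (53/13,7)]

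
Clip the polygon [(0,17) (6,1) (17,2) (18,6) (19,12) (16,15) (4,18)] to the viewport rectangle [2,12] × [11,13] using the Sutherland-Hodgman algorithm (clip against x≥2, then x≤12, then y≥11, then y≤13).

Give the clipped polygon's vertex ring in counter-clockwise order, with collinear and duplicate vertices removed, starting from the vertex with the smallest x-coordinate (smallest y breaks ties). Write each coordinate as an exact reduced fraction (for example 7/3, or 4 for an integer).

Clipped polygon: [(2,35/3) (9/4,11) (12,11) (12,13) (2,13)]

1. After x ≥ 2: [(2,35/2) (2,35/3) (6,1) (17,2) (18,6) (19,12) (16,15) (4,18)]
2. After x ≤ 12: [(2,35/2) (2,35/3) (6,1) (12,17/11) (12,16) (4,18)]
3. After y ≥ 11: [(2,35/2) (2,35/3) (9/4,11) (12,11) (12,16) (4,18)]
4. After y ≤ 13: [(2,13) (2,35/3) (9/4,11) (12,11) (12,13)]
5. Canonical ring: [(2,35/3) (9/4,11) (12,11) (12,13) (2,13)]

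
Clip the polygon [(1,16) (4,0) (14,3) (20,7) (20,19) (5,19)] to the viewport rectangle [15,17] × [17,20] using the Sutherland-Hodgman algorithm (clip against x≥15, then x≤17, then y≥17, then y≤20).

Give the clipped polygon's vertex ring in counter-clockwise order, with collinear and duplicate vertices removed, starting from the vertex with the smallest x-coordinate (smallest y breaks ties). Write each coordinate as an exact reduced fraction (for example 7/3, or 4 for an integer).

1. After x ≥ 15: [(15,11/3) (20,7) (20,19) (15,19)]
2. After x ≤ 17: [(15,11/3) (17,5) (17,19) (15,19)]
3. After y ≥ 17: [(15,17) (17,17) (17,19) (15,19)]
4. After y ≤ 20: [(15,17) (17,17) (17,19) (15,19)]
5. Canonical ring: [(15,17) (17,17) (17,19) (15,19)]

Clipped polygon: [(15,17) (17,17) (17,19) (15,19)]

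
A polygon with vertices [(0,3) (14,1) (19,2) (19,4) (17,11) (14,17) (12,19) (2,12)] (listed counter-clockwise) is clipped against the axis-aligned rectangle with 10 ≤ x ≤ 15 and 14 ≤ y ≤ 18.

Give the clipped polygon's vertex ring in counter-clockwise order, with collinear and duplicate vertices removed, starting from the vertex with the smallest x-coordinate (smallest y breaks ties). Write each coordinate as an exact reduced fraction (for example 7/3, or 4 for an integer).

1. After x ≥ 10: [(10,11/7) (14,1) (19,2) (19,4) (17,11) (14,17) (12,19) (10,88/5)]
2. After x ≤ 15: [(10,11/7) (14,1) (15,6/5) (15,15) (14,17) (12,19) (10,88/5)]
3. After y ≥ 14: [(10,14) (15,14) (15,15) (14,17) (12,19) (10,88/5)]
4. After y ≤ 18: [(10,14) (15,14) (15,15) (14,17) (13,18) (74/7,18) (10,88/5)]
5. Canonical ring: [(10,14) (15,14) (15,15) (14,17) (13,18) (74/7,18) (10,88/5)]

Clipped polygon: [(10,14) (15,14) (15,15) (14,17) (13,18) (74/7,18) (10,88/5)]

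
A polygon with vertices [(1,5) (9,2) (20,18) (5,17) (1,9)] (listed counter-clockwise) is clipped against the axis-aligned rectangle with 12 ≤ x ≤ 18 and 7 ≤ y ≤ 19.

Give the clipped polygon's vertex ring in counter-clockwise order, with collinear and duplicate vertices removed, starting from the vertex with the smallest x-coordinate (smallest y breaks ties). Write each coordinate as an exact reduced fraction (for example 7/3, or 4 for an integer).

1. After x ≥ 12: [(12,70/11) (20,18) (12,262/15)]
2. After x ≤ 18: [(12,70/11) (18,166/11) (18,268/15) (12,262/15)]
3. After y ≥ 7: [(12,7) (199/16,7) (18,166/11) (18,268/15) (12,262/15)]
4. After y ≤ 19: [(12,7) (199/16,7) (18,166/11) (18,268/15) (12,262/15)]
5. Canonical ring: [(12,7) (199/16,7) (18,166/11) (18,268/15) (12,262/15)]

Clipped polygon: [(12,7) (199/16,7) (18,166/11) (18,268/15) (12,262/15)]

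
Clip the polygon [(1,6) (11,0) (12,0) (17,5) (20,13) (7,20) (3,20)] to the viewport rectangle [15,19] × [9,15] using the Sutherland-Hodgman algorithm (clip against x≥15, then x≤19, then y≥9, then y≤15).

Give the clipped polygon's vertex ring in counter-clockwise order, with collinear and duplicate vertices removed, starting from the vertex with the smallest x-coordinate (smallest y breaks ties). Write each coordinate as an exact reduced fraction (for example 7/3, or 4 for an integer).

Clipped polygon: [(15,9) (37/2,9) (19,31/3) (19,176/13) (114/7,15) (15,15)]

1. After x ≥ 15: [(15,3) (17,5) (20,13) (15,204/13)]
2. After x ≤ 19: [(15,3) (17,5) (19,31/3) (19,176/13) (15,204/13)]
3. After y ≥ 9: [(15,9) (37/2,9) (19,31/3) (19,176/13) (15,204/13)]
4. After y ≤ 15: [(15,15) (15,9) (37/2,9) (19,31/3) (19,176/13) (114/7,15)]
5. Canonical ring: [(15,9) (37/2,9) (19,31/3) (19,176/13) (114/7,15) (15,15)]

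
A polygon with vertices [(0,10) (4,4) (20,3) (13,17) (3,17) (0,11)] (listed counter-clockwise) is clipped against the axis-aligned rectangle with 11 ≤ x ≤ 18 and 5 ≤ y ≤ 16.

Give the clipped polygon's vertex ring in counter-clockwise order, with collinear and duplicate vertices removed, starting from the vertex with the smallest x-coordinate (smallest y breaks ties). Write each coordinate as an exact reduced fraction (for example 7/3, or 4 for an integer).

Clipped polygon: [(11,5) (18,5) (18,7) (27/2,16) (11,16)]

1. After x ≥ 11: [(11,57/16) (20,3) (13,17) (11,17)]
2. After x ≤ 18: [(11,57/16) (18,25/8) (18,7) (13,17) (11,17)]
3. After y ≥ 5: [(11,5) (18,5) (18,7) (13,17) (11,17)]
4. After y ≤ 16: [(11,16) (11,5) (18,5) (18,7) (27/2,16)]
5. Canonical ring: [(11,5) (18,5) (18,7) (27/2,16) (11,16)]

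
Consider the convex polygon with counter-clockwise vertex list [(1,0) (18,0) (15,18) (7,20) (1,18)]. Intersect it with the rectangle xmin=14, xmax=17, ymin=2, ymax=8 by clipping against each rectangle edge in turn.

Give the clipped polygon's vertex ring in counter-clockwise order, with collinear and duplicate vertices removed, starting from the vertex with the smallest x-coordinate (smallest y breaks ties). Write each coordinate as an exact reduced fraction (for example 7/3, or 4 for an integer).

1. After x ≥ 14: [(14,0) (18,0) (15,18) (14,73/4)]
2. After x ≤ 17: [(14,0) (17,0) (17,6) (15,18) (14,73/4)]
3. After y ≥ 2: [(14,2) (17,2) (17,6) (15,18) (14,73/4)]
4. After y ≤ 8: [(14,8) (14,2) (17,2) (17,6) (50/3,8)]
5. Canonical ring: [(14,2) (17,2) (17,6) (50/3,8) (14,8)]

Clipped polygon: [(14,2) (17,2) (17,6) (50/3,8) (14,8)]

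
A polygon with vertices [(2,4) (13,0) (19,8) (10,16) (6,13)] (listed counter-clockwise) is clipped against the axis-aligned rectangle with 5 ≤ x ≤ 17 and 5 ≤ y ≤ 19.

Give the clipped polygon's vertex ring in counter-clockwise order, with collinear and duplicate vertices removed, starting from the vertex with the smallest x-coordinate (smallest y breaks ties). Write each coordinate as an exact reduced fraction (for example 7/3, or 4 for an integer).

1. After x ≥ 5: [(5,43/4) (5,32/11) (13,0) (19,8) (10,16) (6,13)]
2. After x ≤ 17: [(5,43/4) (5,32/11) (13,0) (17,16/3) (17,88/9) (10,16) (6,13)]
3. After y ≥ 5: [(5,43/4) (5,5) (67/4,5) (17,16/3) (17,88/9) (10,16) (6,13)]
4. After y ≤ 19: [(5,43/4) (5,5) (67/4,5) (17,16/3) (17,88/9) (10,16) (6,13)]
5. Canonical ring: [(5,5) (67/4,5) (17,16/3) (17,88/9) (10,16) (6,13) (5,43/4)]

Clipped polygon: [(5,5) (67/4,5) (17,16/3) (17,88/9) (10,16) (6,13) (5,43/4)]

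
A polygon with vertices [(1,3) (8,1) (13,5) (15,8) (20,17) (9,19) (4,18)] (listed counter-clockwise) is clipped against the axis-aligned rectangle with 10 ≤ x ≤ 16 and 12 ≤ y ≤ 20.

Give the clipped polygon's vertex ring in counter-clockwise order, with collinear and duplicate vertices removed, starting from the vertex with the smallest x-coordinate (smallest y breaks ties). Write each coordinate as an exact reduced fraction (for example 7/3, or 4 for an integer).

1. After x ≥ 10: [(10,13/5) (13,5) (15,8) (20,17) (10,207/11)]
2. After x ≤ 16: [(10,13/5) (13,5) (15,8) (16,49/5) (16,195/11) (10,207/11)]
3. After y ≥ 12: [(10,12) (16,12) (16,195/11) (10,207/11)]
4. After y ≤ 20: [(10,12) (16,12) (16,195/11) (10,207/11)]
5. Canonical ring: [(10,12) (16,12) (16,195/11) (10,207/11)]

Clipped polygon: [(10,12) (16,12) (16,195/11) (10,207/11)]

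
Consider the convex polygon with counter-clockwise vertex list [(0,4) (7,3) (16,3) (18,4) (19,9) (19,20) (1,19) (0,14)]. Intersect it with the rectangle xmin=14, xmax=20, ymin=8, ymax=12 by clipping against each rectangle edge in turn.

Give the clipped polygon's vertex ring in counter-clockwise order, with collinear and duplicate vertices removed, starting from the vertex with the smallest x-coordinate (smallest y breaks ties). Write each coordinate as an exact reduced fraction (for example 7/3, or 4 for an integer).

1. After x ≥ 14: [(14,3) (16,3) (18,4) (19,9) (19,20) (14,355/18)]
2. After x ≤ 20: [(14,3) (16,3) (18,4) (19,9) (19,20) (14,355/18)]
3. After y ≥ 8: [(14,8) (94/5,8) (19,9) (19,20) (14,355/18)]
4. After y ≤ 12: [(14,12) (14,8) (94/5,8) (19,9) (19,12)]
5. Canonical ring: [(14,8) (94/5,8) (19,9) (19,12) (14,12)]

Clipped polygon: [(14,8) (94/5,8) (19,9) (19,12) (14,12)]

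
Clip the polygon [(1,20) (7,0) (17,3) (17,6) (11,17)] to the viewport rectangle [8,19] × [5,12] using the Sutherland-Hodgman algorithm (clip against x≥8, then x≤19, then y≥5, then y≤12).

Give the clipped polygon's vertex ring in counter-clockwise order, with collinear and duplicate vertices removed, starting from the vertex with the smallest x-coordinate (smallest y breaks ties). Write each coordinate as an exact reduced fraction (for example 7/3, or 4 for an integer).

1. After x ≥ 8: [(8,179/10) (8,3/10) (17,3) (17,6) (11,17)]
2. After x ≤ 19: [(8,179/10) (8,3/10) (17,3) (17,6) (11,17)]
3. After y ≥ 5: [(8,179/10) (8,5) (17,5) (17,6) (11,17)]
4. After y ≤ 12: [(8,12) (8,5) (17,5) (17,6) (151/11,12)]
5. Canonical ring: [(8,5) (17,5) (17,6) (151/11,12) (8,12)]

Clipped polygon: [(8,5) (17,5) (17,6) (151/11,12) (8,12)]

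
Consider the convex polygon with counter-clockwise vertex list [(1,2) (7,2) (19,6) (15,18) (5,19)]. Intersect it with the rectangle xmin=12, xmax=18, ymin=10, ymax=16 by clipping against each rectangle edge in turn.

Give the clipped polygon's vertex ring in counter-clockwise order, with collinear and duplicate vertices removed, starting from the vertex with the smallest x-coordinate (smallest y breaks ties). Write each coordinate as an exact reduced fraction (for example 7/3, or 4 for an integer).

1. After x ≥ 12: [(12,11/3) (19,6) (15,18) (12,183/10)]
2. After x ≤ 18: [(12,11/3) (18,17/3) (18,9) (15,18) (12,183/10)]
3. After y ≥ 10: [(12,10) (53/3,10) (15,18) (12,183/10)]
4. After y ≤ 16: [(12,16) (12,10) (53/3,10) (47/3,16)]
5. Canonical ring: [(12,10) (53/3,10) (47/3,16) (12,16)]

Clipped polygon: [(12,10) (53/3,10) (47/3,16) (12,16)]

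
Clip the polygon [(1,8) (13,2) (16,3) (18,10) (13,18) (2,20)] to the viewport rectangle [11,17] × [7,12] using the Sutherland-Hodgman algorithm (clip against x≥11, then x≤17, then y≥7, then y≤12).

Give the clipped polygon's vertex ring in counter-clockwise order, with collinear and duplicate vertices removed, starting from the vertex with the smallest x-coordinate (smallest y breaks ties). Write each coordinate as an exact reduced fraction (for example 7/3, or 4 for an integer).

Clipped polygon: [(11,7) (17,7) (17,58/5) (67/4,12) (11,12)]

1. After x ≥ 11: [(11,3) (13,2) (16,3) (18,10) (13,18) (11,202/11)]
2. After x ≤ 17: [(11,3) (13,2) (16,3) (17,13/2) (17,58/5) (13,18) (11,202/11)]
3. After y ≥ 7: [(11,7) (17,7) (17,58/5) (13,18) (11,202/11)]
4. After y ≤ 12: [(11,12) (11,7) (17,7) (17,58/5) (67/4,12)]
5. Canonical ring: [(11,7) (17,7) (17,58/5) (67/4,12) (11,12)]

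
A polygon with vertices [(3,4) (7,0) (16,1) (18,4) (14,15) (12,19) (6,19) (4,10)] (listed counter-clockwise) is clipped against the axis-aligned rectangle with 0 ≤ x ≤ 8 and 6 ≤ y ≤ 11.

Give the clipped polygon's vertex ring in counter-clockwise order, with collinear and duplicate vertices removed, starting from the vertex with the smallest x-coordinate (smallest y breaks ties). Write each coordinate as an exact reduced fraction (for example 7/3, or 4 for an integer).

Clipped polygon: [(10/3,6) (8,6) (8,11) (38/9,11) (4,10)]

1. After x ≥ 0: [(3,4) (7,0) (16,1) (18,4) (14,15) (12,19) (6,19) (4,10)]
2. After x ≤ 8: [(3,4) (7,0) (8,1/9) (8,19) (6,19) (4,10)]
3. After y ≥ 6: [(10/3,6) (8,6) (8,19) (6,19) (4,10)]
4. After y ≤ 11: [(10/3,6) (8,6) (8,11) (38/9,11) (4,10)]
5. Canonical ring: [(10/3,6) (8,6) (8,11) (38/9,11) (4,10)]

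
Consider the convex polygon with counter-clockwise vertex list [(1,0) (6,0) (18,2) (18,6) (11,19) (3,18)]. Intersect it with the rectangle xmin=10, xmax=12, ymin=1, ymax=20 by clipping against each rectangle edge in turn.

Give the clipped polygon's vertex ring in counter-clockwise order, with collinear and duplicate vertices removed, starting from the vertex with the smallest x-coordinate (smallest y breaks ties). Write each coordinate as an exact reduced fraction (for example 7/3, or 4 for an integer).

1. After x ≥ 10: [(10,2/3) (18,2) (18,6) (11,19) (10,151/8)]
2. After x ≤ 12: [(10,2/3) (12,1) (12,120/7) (11,19) (10,151/8)]
3. After y ≥ 1: [(10,1) (12,1) (12,1) (12,120/7) (11,19) (10,151/8)]
4. After y ≤ 20: [(10,1) (12,1) (12,1) (12,120/7) (11,19) (10,151/8)]
5. Canonical ring: [(10,1) (12,1) (12,120/7) (11,19) (10,151/8)]

Clipped polygon: [(10,1) (12,1) (12,120/7) (11,19) (10,151/8)]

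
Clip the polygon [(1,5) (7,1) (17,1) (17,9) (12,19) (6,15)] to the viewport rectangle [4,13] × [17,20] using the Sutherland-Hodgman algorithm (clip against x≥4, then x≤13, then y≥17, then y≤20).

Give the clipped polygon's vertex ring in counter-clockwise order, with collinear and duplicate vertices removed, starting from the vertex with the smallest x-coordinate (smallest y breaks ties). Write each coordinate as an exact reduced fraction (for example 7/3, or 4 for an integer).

1. After x ≥ 4: [(4,11) (4,3) (7,1) (17,1) (17,9) (12,19) (6,15)]
2. After x ≤ 13: [(4,11) (4,3) (7,1) (13,1) (13,17) (12,19) (6,15)]
3. After y ≥ 17: [(13,17) (13,17) (12,19) (9,17)]
4. After y ≤ 20: [(13,17) (13,17) (12,19) (9,17)]
5. Canonical ring: [(9,17) (13,17) (12,19)]

Clipped polygon: [(9,17) (13,17) (12,19)]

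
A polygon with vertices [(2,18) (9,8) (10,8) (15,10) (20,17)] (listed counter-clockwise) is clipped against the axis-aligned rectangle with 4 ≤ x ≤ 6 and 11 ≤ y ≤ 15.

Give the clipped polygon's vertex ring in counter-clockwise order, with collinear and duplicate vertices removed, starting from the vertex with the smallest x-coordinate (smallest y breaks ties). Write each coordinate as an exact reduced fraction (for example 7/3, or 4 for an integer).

Clipped polygon: [(41/10,15) (6,86/7) (6,15)]

1. After x ≥ 4: [(4,161/9) (4,106/7) (9,8) (10,8) (15,10) (20,17)]
2. After x ≤ 6: [(6,160/9) (4,161/9) (4,106/7) (6,86/7)]
3. After y ≥ 11: [(6,160/9) (4,161/9) (4,106/7) (6,86/7)]
4. After y ≤ 15: [(6,15) (41/10,15) (6,86/7)]
5. Canonical ring: [(41/10,15) (6,86/7) (6,15)]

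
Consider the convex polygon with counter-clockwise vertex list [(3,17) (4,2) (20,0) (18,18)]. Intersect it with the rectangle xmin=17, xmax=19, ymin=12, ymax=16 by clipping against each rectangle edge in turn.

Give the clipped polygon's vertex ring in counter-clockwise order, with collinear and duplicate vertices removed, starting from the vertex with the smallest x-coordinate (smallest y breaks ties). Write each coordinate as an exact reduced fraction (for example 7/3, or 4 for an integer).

1. After x ≥ 17: [(17,269/15) (17,3/8) (20,0) (18,18)]
2. After x ≤ 19: [(17,269/15) (17,3/8) (19,1/8) (19,9) (18,18)]
3. After y ≥ 12: [(17,269/15) (17,12) (56/3,12) (18,18)]
4. After y ≤ 16: [(17,16) (17,12) (56/3,12) (164/9,16)]
5. Canonical ring: [(17,12) (56/3,12) (164/9,16) (17,16)]

Clipped polygon: [(17,12) (56/3,12) (164/9,16) (17,16)]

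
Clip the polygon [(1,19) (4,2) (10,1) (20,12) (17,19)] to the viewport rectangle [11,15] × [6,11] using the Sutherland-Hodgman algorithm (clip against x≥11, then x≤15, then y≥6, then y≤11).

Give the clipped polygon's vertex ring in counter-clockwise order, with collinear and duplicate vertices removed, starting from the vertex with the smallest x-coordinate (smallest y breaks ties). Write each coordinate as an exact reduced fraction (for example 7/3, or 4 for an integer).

1. After x ≥ 11: [(11,19) (11,21/10) (20,12) (17,19)]
2. After x ≤ 15: [(15,19) (11,19) (11,21/10) (15,13/2)]
3. After y ≥ 6: [(15,19) (11,19) (11,6) (160/11,6) (15,13/2)]
4. After y ≤ 11: [(15,11) (11,11) (11,6) (160/11,6) (15,13/2)]
5. Canonical ring: [(11,6) (160/11,6) (15,13/2) (15,11) (11,11)]

Clipped polygon: [(11,6) (160/11,6) (15,13/2) (15,11) (11,11)]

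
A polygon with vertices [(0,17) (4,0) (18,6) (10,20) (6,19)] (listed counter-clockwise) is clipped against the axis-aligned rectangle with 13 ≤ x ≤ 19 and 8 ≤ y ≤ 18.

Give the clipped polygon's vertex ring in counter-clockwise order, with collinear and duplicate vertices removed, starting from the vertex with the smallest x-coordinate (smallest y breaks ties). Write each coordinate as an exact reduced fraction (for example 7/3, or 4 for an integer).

1. After x ≥ 13: [(13,27/7) (18,6) (13,59/4)]
2. After x ≤ 19: [(13,27/7) (18,6) (13,59/4)]
3. After y ≥ 8: [(13,8) (118/7,8) (13,59/4)]
4. After y ≤ 18: [(13,8) (118/7,8) (13,59/4)]
5. Canonical ring: [(13,8) (118/7,8) (13,59/4)]

Clipped polygon: [(13,8) (118/7,8) (13,59/4)]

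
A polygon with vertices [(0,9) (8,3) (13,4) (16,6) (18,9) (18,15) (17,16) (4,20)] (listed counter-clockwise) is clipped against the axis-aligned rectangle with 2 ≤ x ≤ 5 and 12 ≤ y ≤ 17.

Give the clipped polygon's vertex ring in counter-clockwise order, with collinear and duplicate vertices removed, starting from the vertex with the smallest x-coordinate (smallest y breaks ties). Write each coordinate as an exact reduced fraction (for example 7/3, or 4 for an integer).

1. After x ≥ 2: [(2,29/2) (2,15/2) (8,3) (13,4) (16,6) (18,9) (18,15) (17,16) (4,20)]
2. After x ≤ 5: [(2,29/2) (2,15/2) (5,21/4) (5,256/13) (4,20)]
3. After y ≥ 12: [(2,29/2) (2,12) (5,12) (5,256/13) (4,20)]
4. After y ≤ 17: [(32/11,17) (2,29/2) (2,12) (5,12) (5,17)]
5. Canonical ring: [(2,12) (5,12) (5,17) (32/11,17) (2,29/2)]

Clipped polygon: [(2,12) (5,12) (5,17) (32/11,17) (2,29/2)]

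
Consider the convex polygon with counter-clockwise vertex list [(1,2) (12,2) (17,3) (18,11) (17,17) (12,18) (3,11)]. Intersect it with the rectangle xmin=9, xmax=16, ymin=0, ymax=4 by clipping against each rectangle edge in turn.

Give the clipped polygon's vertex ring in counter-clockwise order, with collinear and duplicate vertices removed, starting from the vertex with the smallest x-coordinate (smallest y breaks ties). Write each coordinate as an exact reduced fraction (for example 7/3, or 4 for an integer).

1. After x ≥ 9: [(9,2) (12,2) (17,3) (18,11) (17,17) (12,18) (9,47/3)]
2. After x ≤ 16: [(9,2) (12,2) (16,14/5) (16,86/5) (12,18) (9,47/3)]
3. After y ≥ 0: [(9,2) (12,2) (16,14/5) (16,86/5) (12,18) (9,47/3)]
4. After y ≤ 4: [(9,4) (9,2) (12,2) (16,14/5) (16,4)]
5. Canonical ring: [(9,2) (12,2) (16,14/5) (16,4) (9,4)]

Clipped polygon: [(9,2) (12,2) (16,14/5) (16,4) (9,4)]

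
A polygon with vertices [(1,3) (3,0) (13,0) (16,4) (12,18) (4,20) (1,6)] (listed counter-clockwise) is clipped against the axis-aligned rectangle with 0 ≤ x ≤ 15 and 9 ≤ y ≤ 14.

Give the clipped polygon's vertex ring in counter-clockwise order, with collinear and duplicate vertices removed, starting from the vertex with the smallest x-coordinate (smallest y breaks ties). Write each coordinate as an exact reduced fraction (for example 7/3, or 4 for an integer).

Clipped polygon: [(23/14,9) (102/7,9) (92/7,14) (19/7,14)]

1. After x ≥ 0: [(1,3) (3,0) (13,0) (16,4) (12,18) (4,20) (1,6)]
2. After x ≤ 15: [(1,3) (3,0) (13,0) (15,8/3) (15,15/2) (12,18) (4,20) (1,6)]
3. After y ≥ 9: [(102/7,9) (12,18) (4,20) (23/14,9)]
4. After y ≤ 14: [(102/7,9) (92/7,14) (19/7,14) (23/14,9)]
5. Canonical ring: [(23/14,9) (102/7,9) (92/7,14) (19/7,14)]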